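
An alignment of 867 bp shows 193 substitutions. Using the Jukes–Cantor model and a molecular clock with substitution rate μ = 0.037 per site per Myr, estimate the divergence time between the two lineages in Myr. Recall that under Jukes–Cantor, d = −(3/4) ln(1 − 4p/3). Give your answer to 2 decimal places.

3.57

p = 193/867 ≈ 0.222607.
d = −(3/4) ln(1 − 4p/3) = −0.75 ln(1 − 0.296809) = −0.75 ln(0.703191)
  = −0.75 × (-0.352127) = 0.264095 substitutions/site.
Under a molecular clock d = 2μt, so t = d/(2μ) = 0.264095 / (2 × 0.037) = 3.57 Myr.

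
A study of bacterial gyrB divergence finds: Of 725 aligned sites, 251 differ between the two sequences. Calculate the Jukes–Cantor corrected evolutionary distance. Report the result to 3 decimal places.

0.464

p = 251/725 ≈ 0.346207.
d = −(3/4) ln(1 − 4p/3) = −0.75 ln(1 − 0.461609) = −0.75 ln(0.538391)
  = −0.75 × (-0.619170) = 0.464378 substitutions/site.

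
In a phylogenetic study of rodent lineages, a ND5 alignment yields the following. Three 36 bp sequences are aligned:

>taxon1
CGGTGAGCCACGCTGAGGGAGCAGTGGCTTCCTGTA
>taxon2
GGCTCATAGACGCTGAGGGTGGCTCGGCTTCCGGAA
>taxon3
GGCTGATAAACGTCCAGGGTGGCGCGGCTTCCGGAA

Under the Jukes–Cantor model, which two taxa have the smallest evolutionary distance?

taxon1–taxon2: 13/36 differ, p = 0.361, d = 0.493.
taxon1–taxon3: 14/36 differ, p = 0.389, d = 0.548.
taxon2–taxon3: 6/36 differ, p = 0.167, d = 0.188.
The smallest distance is between taxon2 and taxon3.

taxon2 and taxon3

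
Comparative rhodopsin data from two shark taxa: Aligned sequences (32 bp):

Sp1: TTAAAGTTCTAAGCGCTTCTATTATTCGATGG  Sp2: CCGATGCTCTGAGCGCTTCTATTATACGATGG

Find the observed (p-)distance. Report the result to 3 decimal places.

The sequences differ at 7 of 32 positions (sites 1, 2, 3, 5, 7, 11, 26).
p = 7/32 = 0.21875 ≈ 0.219 (to 3 d.p.).

0.219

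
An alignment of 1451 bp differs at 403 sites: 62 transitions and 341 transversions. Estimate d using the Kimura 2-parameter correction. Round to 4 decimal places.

P = 62/1451 ≈ 0.042729 and Q = 341/1451 ≈ 0.23501.
Under the Kimura two-parameter model, d = −½ ln(1 − 2P − Q) − ¼ ln(1 − 2Q).
1 − 2P − Q = 0.679532, giving −½ ln(0.679532) = 0.193175.
1 − 2Q = 0.52998, giving −¼ ln(0.52998) = 0.158729.
d = 0.193175 + 0.158729 = 0.351904.

0.3519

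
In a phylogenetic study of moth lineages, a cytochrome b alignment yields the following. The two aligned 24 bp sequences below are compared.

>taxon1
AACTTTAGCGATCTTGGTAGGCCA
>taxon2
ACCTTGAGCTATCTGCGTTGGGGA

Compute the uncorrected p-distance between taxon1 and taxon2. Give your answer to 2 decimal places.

The sequences differ at 8 of 24 positions (sites 2, 6, 10, 15, 16, 19, 22, 23).
p = 8/24 = 0.333333… ≈ 0.33 (to 2 d.p.).

0.33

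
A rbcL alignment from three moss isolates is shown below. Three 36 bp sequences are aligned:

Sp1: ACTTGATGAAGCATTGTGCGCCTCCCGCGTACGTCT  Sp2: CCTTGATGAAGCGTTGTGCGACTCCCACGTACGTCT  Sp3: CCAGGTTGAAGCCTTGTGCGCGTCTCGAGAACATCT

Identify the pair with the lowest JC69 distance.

Sp1–Sp2: 4/36 differ, p = 0.111, d = 0.120.
Sp1–Sp3: 10/36 differ, p = 0.278, d = 0.347.
Sp2–Sp3: 11/36 differ, p = 0.306, d = 0.392.
The smallest distance is between Sp1 and Sp2.

Sp1 and Sp2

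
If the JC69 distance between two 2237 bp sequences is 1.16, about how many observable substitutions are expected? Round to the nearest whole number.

1320

Invert JC69: p = (3/4)(1 − e^(−4d/3)) = 0.75 × (1 − e^(-1.546667)) = 0.75 × (1 − 0.212957) = 0.590282.
Expected differing sites = pL ≈ 0.590282 × 2237 = 1320.460834 ≈ 1320.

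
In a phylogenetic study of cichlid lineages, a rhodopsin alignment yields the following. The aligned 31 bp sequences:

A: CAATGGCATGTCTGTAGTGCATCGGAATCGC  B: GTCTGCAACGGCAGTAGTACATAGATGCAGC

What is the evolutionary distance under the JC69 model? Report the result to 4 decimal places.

The sequences differ at 15 of 31 sites, so p = 15/31 ≈ 0.483871.
d = −(3/4) ln(1 − 4p/3) = −0.75 ln(1 − 0.645161) = −0.75 ln(0.354839)
  = −0.75 × (-1.036091) = 0.777068 substitutions/site.

0.7771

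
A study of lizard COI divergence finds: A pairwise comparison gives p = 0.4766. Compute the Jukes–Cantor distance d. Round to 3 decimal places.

d = −(3/4) ln(1 − 4p/3) = −0.75 ln(1 − 0.635467) = −0.75 ln(0.364533)
  = −0.75 × (-1.009138) = 0.756854 substitutions/site.

0.757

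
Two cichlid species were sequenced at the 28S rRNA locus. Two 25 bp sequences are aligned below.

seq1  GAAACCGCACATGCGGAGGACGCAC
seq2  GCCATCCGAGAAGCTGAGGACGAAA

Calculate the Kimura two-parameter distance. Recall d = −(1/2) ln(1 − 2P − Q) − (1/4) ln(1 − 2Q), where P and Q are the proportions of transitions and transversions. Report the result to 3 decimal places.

Of 25 sites, 1 differences are transitions and 9 are transversions, so P = 1/25 = 0.04 and Q = 9/25 = 0.36.
Under the Kimura two-parameter model, d = −½ ln(1 − 2P − Q) − ¼ ln(1 − 2Q).
1 − 2P − Q = 0.56, giving −½ ln(0.56) = 0.289909.
1 − 2Q = 0.28, giving −¼ ln(0.28) = 0.318241.
d = 0.289909 + 0.318241 = 0.608150.

0.608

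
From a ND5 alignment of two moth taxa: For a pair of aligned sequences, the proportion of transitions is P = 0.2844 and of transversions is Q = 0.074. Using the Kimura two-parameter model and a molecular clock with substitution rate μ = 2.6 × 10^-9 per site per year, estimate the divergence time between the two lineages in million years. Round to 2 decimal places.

106.69

Under the Kimura two-parameter model, d = −½ ln(1 − 2P − Q) − ¼ ln(1 − 2Q).
1 − 2P − Q = 0.3572, giving −½ ln(0.3572) = 0.514730.
1 − 2Q = 0.852, giving −¼ ln(0.852) = 0.040042.
d = 0.514730 + 0.040042 = 0.554772.
Under a molecular clock d = 2μt, so t = d/(2μ) = 0.554772 / (2 × 2.6 × 10^-9) = 106.69 million years.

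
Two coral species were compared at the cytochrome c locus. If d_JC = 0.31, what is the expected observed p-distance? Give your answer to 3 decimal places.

p = (3/4)(1 − e^(−4d/3)) = 0.75 × (1 − e^(-0.413333)) = 0.75 × (1 − 0.661442) = 0.253919.

0.254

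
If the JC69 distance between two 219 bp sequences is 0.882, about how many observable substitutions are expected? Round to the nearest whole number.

Invert JC69: p = (3/4)(1 − e^(−4d/3)) = 0.75 × (1 − e^(-1.176)) = 0.75 × (1 − 0.308510) = 0.518618.
Expected differing sites = pL ≈ 0.518618 × 219 = 113.577342 ≈ 114.

114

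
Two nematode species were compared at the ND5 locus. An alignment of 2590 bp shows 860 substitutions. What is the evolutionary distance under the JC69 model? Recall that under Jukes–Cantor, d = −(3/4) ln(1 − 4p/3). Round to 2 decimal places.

0.44

p = 860/2590 ≈ 0.332046.
d = −(3/4) ln(1 − 4p/3) = −0.75 ln(1 − 0.442728) = −0.75 ln(0.557272)
  = −0.75 × (-0.584702) = 0.438527 substitutions/site.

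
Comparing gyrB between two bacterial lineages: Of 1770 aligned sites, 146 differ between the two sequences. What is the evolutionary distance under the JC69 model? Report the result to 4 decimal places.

p = 146/1770 ≈ 0.082486.
d = −(3/4) ln(1 − 4p/3) = −0.75 ln(1 − 0.109981) = −0.75 ln(0.890019)
  = −0.75 × (-0.116512) = 0.087384 substitutions/site.

0.0874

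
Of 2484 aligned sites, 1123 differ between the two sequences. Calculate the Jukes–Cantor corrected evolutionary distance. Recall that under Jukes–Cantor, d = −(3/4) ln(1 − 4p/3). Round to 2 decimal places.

0.69

p = 1123/2484 ≈ 0.452093.
d = −(3/4) ln(1 − 4p/3) = −0.75 ln(1 − 0.602791) = −0.75 ln(0.397209)
  = −0.75 × (-0.923293) = 0.692470 substitutions/site.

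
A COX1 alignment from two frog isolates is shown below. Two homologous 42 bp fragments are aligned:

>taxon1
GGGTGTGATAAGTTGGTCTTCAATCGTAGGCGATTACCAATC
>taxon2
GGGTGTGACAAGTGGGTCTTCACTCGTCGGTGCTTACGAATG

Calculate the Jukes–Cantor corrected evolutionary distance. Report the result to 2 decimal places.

The sequences differ at 8 of 42 sites (9, 14, 23, 28, 31, 33, 38, 42), so p = 8/42 ≈ 0.190476.
d = −(3/4) ln(1 − 4p/3) = −0.75 ln(1 − 0.253968) = −0.75 ln(0.746032)
  = −0.75 × (-0.292987) = 0.219740 substitutions/site.

0.22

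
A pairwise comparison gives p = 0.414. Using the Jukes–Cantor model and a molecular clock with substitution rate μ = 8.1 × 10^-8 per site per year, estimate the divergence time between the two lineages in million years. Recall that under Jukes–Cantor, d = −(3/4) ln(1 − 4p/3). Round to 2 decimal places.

3.72

d = −(3/4) ln(1 − 4p/3) = −0.75 ln(1 − 0.552) = −0.75 ln(0.448)
  = −0.75 × (-0.802962) = 0.602222 substitutions/site.
Under a molecular clock d = 2μt, so t = d/(2μ) = 0.602222 / (2 × 8.1 × 10^-8) = 3.72 million years.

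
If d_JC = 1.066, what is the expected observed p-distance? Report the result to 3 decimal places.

0.569

p = (3/4)(1 − e^(−4d/3)) = 0.75 × (1 − e^(-1.421333)) = 0.75 × (1 − 0.241392) = 0.568956.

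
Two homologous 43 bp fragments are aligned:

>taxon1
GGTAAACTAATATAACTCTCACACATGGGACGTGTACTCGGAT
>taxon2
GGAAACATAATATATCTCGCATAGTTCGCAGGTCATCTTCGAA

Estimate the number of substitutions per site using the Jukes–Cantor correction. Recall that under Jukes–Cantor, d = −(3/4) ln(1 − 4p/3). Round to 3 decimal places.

The sequences differ at 17 of 43 sites, so p = 17/43 ≈ 0.395349.
d = −(3/4) ln(1 − 4p/3) = −0.75 ln(1 − 0.527132) = −0.75 ln(0.472868)
  = −0.75 × (-0.748939) = 0.561704 substitutions/site.

0.562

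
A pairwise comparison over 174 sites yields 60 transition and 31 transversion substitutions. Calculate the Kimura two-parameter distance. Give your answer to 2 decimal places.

1.12

P = 60/174 ≈ 0.344828 and Q = 31/174 ≈ 0.178161.
Under the Kimura two-parameter model, d = −½ ln(1 − 2P − Q) − ¼ ln(1 − 2Q).
1 − 2P − Q = 0.132183, giving −½ ln(0.132183) = 1.011784.
1 − 2Q = 0.643678, giving −¼ ln(0.643678) = 0.110139.
d = 1.011784 + 0.110139 = 1.121923.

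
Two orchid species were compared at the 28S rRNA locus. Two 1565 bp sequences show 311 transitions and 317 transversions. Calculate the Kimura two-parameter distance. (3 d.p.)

P = 311/1565 ≈ 0.198722 and Q = 317/1565 ≈ 0.202556.
Under the Kimura two-parameter model, d = −½ ln(1 − 2P − Q) − ¼ ln(1 − 2Q).
1 − 2P − Q = 0.4, giving −½ ln(0.4) = 0.458145.
1 − 2Q = 0.594888, giving −¼ ln(0.594888) = 0.129846.
d = 0.458145 + 0.129846 = 0.587991.

0.588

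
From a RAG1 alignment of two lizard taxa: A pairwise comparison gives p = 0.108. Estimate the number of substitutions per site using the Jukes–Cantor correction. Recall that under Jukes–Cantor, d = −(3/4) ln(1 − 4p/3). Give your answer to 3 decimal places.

0.117

d = −(3/4) ln(1 − 4p/3) = −0.75 ln(1 − 0.144) = −0.75 ln(0.856)
  = −0.75 × (-0.155485) = 0.116614 substitutions/site.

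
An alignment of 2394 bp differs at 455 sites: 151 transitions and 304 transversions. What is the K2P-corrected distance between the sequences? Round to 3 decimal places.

P = 151/2394 ≈ 0.063074 and Q = 304/2394 ≈ 0.126984.
Under the Kimura two-parameter model, d = −½ ln(1 − 2P − Q) − ¼ ln(1 − 2Q).
1 − 2P − Q = 0.746868, giving −½ ln(0.746868) = 0.145933.
1 − 2Q = 0.746032, giving −¼ ln(0.746032) = 0.073247.
d = 0.145933 + 0.073247 = 0.219180.

0.219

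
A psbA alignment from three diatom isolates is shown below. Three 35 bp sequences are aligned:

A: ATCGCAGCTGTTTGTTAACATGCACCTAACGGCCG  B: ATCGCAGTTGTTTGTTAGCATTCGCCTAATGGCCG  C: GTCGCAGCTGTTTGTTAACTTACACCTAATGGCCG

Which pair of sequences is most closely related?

A and C

A–B: 5/35 differ, p = 0.143, d = 0.158.
A–C: 4/35 differ, p = 0.114, d = 0.124.
B–C: 6/35 differ, p = 0.171, d = 0.195.
The smallest distance is between A and C.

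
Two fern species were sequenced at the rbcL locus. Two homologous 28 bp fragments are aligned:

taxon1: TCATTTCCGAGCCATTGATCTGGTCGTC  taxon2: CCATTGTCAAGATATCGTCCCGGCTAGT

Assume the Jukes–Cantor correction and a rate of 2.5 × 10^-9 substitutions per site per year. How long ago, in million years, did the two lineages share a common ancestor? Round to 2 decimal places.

The sequences differ at 15 of 28 sites, so p = 15/28 ≈ 0.535714.
d = −(3/4) ln(1 − 4p/3) = −0.75 ln(1 − 0.714285) = −0.75 ln(0.285715)
  = −0.75 × (-1.252760) = 0.939570 substitutions/site.
Under a molecular clock d = 2μt, so t = d/(2μ) = 0.939570 / (2 × 2.5 × 10^-9) = 187.91 million years.

187.91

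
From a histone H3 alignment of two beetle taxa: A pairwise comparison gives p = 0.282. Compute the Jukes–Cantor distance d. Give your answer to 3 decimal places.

0.354

d = −(3/4) ln(1 − 4p/3) = −0.75 ln(1 − 0.376) = −0.75 ln(0.624)
  = −0.75 × (-0.471605) = 0.353704 substitutions/site.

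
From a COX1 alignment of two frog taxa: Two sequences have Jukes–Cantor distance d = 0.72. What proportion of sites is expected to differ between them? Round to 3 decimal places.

p = (3/4)(1 − e^(−4d/3)) = 0.75 × (1 − e^(-0.96)) = 0.75 × (1 − 0.382893) = 0.462830.

0.463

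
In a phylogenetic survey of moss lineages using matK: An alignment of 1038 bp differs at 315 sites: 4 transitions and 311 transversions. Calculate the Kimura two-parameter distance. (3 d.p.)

P = 4/1038 ≈ 0.003854 and Q = 311/1038 ≈ 0.299615.
Under the Kimura two-parameter model, d = −½ ln(1 − 2P − Q) − ¼ ln(1 − 2Q).
1 − 2P − Q = 0.692677, giving −½ ln(0.692677) = 0.183596.
1 − 2Q = 0.40077, giving −¼ ln(0.40077) = 0.228592.
d = 0.183596 + 0.228592 = 0.412188.

0.412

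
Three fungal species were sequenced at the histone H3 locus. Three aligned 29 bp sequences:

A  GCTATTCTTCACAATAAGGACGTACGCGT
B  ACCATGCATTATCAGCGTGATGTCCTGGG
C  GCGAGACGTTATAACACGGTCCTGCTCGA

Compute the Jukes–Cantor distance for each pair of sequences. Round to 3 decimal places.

A–B: 16/29 sites differ → p ≈ 0.551724, d = −0.75 ln(1 − 0.735632) = 0.997810 ≈ 0.998.
A–C: 13/29 sites differ → p ≈ 0.448276, d = −0.75 ln(1 − 0.597701) = 0.682920 ≈ 0.683.
B–C: 16/29 sites differ → p ≈ 0.551724, d = −0.75 ln(1 − 0.735632) = 0.997810 ≈ 0.998.

d(A,B) = 0.998, d(A,C) = 0.683, d(B,C) = 0.998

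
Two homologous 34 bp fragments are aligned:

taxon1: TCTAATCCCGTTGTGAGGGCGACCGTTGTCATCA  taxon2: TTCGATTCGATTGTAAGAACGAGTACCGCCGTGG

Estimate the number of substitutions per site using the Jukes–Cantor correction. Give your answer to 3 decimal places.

The sequences differ at 18 of 34 sites, so p = 18/34 ≈ 0.529412.
d = −(3/4) ln(1 − 4p/3) = −0.75 ln(1 − 0.705883) = −0.75 ln(0.294117)
  = −0.75 × (-1.223778) = 0.917834 substitutions/site.

0.918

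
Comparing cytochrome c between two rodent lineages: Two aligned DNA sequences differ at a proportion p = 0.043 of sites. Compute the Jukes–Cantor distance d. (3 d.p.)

d = −(3/4) ln(1 − 4p/3) = −0.75 ln(1 − 0.057333) = −0.75 ln(0.942667)
  = −0.75 × (-0.059042) = 0.044282 substitutions/site.

0.044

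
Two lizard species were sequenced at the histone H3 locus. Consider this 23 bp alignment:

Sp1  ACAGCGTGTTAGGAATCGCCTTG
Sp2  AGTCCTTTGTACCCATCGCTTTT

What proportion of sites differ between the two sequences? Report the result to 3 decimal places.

0.478

The sequences differ at 11 of 23 positions.
p = 11/23 = 0.478260… ≈ 0.478 (to 3 d.p.).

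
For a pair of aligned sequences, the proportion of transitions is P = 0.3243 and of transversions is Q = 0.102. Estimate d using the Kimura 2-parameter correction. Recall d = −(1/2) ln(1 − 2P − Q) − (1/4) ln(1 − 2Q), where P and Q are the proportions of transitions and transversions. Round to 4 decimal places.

0.7514

Under the Kimura two-parameter model, d = −½ ln(1 − 2P − Q) − ¼ ln(1 − 2Q).
1 − 2P − Q = 0.2494, giving −½ ln(0.2494) = 0.694349.
1 − 2Q = 0.796, giving −¼ ln(0.796) = 0.057039.
d = 0.694349 + 0.057039 = 0.751388.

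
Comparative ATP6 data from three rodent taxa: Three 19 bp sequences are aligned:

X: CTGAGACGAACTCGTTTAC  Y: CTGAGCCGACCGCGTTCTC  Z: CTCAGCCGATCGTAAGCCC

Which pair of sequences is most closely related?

X and Y

X–Y: 5/19 differ, p = 0.263, d = 0.324.
X–Z: 10/19 differ, p = 0.526, d = 0.907.
Y–Z: 7/19 differ, p = 0.368, d = 0.507.
The smallest distance is between X and Y.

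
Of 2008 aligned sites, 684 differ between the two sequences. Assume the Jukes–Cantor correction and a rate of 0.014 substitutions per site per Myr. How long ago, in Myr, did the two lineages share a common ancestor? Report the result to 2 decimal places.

16.22

p = 684/2008 ≈ 0.340637.
d = −(3/4) ln(1 − 4p/3) = −0.75 ln(1 − 0.454183) = −0.75 ln(0.545817)
  = −0.75 × (-0.605472) = 0.454104 substitutions/site.
Under a molecular clock d = 2μt, so t = d/(2μ) = 0.454104 / (2 × 0.014) = 16.22 Myr.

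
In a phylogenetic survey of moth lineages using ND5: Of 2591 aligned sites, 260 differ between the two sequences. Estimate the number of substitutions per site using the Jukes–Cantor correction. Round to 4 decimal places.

p = 260/2591 ≈ 0.100347.
d = −(3/4) ln(1 − 4p/3) = −0.75 ln(1 − 0.133796) = −0.75 ln(0.866204)
  = −0.75 × (-0.143635) = 0.107726 substitutions/site.

0.1077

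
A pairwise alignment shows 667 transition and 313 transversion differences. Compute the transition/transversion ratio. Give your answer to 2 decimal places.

2.13

R = 667/313 = 2.130990… ≈ 2.13 (to 2 d.p.).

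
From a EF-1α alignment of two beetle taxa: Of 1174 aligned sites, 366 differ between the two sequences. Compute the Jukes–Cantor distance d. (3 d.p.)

p = 366/1174 ≈ 0.311755.
d = −(3/4) ln(1 − 4p/3) = −0.75 ln(1 − 0.415673) = −0.75 ln(0.584327)
  = −0.75 × (-0.537295) = 0.402971 substitutions/site.

0.403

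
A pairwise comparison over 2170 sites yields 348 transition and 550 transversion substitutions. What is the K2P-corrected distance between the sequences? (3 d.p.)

P = 348/2170 ≈ 0.160369 and Q = 550/2170 ≈ 0.253456.
Under the Kimura two-parameter model, d = −½ ln(1 − 2P − Q) − ¼ ln(1 − 2Q).
1 − 2P − Q = 0.425806, giving −½ ln(0.425806) = 0.426886.
1 − 2Q = 0.493088, giving −¼ ln(0.493088) = 0.176767.
d = 0.426886 + 0.176767 = 0.603653.

0.604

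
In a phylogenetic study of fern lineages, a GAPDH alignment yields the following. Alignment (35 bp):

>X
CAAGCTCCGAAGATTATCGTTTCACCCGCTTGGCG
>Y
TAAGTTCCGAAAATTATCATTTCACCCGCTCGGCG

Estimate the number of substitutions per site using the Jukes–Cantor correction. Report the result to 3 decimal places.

The sequences differ at 5 of 35 sites (1, 5, 12, 19, 31), so p = 5/35 ≈ 0.142857.
d = −(3/4) ln(1 − 4p/3) = −0.75 ln(1 − 0.190476) = −0.75 ln(0.809524)
  = −0.75 × (-0.211309) = 0.158482 substitutions/site.

0.158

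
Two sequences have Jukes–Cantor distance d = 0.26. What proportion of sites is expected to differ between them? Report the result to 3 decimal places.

0.220

p = (3/4)(1 − e^(−4d/3)) = 0.75 × (1 − e^(-0.346667)) = 0.75 × (1 − 0.707041) = 0.219719.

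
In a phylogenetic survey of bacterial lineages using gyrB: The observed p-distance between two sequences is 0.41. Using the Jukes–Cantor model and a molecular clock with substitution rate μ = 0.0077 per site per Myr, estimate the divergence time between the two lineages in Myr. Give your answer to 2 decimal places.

38.53

d = −(3/4) ln(1 − 4p/3) = −0.75 ln(1 − 0.546667) = −0.75 ln(0.453333)
  = −0.75 × (-0.791128) = 0.593346 substitutions/site.
Under a molecular clock d = 2μt, so t = d/(2μ) = 0.593346 / (2 × 0.0077) = 38.53 Myr.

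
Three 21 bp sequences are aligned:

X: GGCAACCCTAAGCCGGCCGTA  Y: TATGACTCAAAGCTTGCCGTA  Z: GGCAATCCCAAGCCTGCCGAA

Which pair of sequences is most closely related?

X and Z

X–Y: 8/21 differ, p = 0.381, d = 0.532.
X–Z: 4/21 differ, p = 0.190, d = 0.220.
Y–Z: 9/21 differ, p = 0.429, d = 0.635.
The smallest distance is between X and Z.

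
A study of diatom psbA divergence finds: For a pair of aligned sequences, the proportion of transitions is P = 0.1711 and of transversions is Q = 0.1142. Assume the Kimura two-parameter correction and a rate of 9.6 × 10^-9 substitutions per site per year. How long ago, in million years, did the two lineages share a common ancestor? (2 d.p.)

19.25

Under the Kimura two-parameter model, d = −½ ln(1 − 2P − Q) − ¼ ln(1 − 2Q).
1 − 2P − Q = 0.5436, giving −½ ln(0.5436) = 0.304771.
1 − 2Q = 0.7716, giving −¼ ln(0.7716) = 0.064822.
d = 0.304771 + 0.064822 = 0.369593.
Under a molecular clock d = 2μt, so t = d/(2μ) = 0.369593 / (2 × 9.6 × 10^-9) = 19.25 million years.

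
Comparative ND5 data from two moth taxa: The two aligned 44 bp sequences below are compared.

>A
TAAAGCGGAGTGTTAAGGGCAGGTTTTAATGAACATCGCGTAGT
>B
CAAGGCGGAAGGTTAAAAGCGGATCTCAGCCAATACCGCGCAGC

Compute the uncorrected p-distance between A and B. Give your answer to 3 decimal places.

0.386

The sequences differ at 17 of 44 positions.
p = 17/44 = 0.386363… ≈ 0.386 (to 3 d.p.).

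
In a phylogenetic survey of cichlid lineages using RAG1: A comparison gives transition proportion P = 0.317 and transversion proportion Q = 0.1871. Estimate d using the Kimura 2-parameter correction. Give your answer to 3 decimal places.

0.978

Under the Kimura two-parameter model, d = −½ ln(1 − 2P − Q) − ¼ ln(1 − 2Q).
1 − 2P − Q = 0.1789, giving −½ ln(0.1789) = 0.860464.
1 − 2Q = 0.6258, giving −¼ ln(0.6258) = 0.117181.
d = 0.860464 + 0.117181 = 0.977645.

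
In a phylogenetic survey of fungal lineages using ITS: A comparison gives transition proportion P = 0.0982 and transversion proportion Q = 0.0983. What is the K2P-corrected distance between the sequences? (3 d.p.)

Under the Kimura two-parameter model, d = −½ ln(1 − 2P − Q) − ¼ ln(1 − 2Q).
1 − 2P − Q = 0.7053, giving −½ ln(0.7053) = 0.174566.
1 − 2Q = 0.8034, giving −¼ ln(0.8034) = 0.054726.
d = 0.174566 + 0.054726 = 0.229292.

0.229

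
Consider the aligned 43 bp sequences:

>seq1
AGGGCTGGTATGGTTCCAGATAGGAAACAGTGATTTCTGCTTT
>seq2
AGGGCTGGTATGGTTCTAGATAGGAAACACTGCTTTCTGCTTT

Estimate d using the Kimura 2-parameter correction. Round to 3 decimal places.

0.073

Of 43 sites, 1 differences are transitions and 2 are transversions, so P = 1/43 ≈ 0.023256 and Q = 2/43 ≈ 0.046512.
Under the Kimura two-parameter model, d = −½ ln(1 − 2P − Q) − ¼ ln(1 − 2Q).
1 − 2P − Q = 0.906976, giving −½ ln(0.906976) = 0.048820.
1 − 2Q = 0.906976, giving −¼ ln(0.906976) = 0.024410.
d = 0.048820 + 0.024410 = 0.073230.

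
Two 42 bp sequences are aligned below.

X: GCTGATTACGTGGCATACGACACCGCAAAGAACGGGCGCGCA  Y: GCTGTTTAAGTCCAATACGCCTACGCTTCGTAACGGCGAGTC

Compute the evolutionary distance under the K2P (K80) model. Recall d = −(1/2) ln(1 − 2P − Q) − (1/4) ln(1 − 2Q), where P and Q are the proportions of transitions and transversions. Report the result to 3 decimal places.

0.639

Of 42 sites, 1 differences are transitions and 16 are transversions, so P = 1/42 ≈ 0.02381 and Q = 16/42 ≈ 0.380952.
Under the Kimura two-parameter model, d = −½ ln(1 − 2P − Q) − ¼ ln(1 − 2Q).
1 − 2P − Q = 0.571428, giving −½ ln(0.571428) = 0.279808.
1 − 2Q = 0.238096, giving −¼ ln(0.238096) = 0.358770.
d = 0.279808 + 0.358770 = 0.638578.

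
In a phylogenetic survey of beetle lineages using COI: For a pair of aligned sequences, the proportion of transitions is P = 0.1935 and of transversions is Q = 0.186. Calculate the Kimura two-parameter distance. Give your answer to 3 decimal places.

Under the Kimura two-parameter model, d = −½ ln(1 − 2P − Q) − ¼ ln(1 − 2Q).
1 − 2P − Q = 0.427, giving −½ ln(0.427) = 0.425486.
1 − 2Q = 0.628, giving −¼ ln(0.628) = 0.116304.
d = 0.425486 + 0.116304 = 0.541790.

0.542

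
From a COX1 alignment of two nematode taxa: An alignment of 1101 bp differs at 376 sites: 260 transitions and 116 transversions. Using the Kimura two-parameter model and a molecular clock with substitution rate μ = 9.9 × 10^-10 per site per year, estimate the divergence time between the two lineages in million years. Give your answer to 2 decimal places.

247.54

P = 260/1101 ≈ 0.236149 and Q = 116/1101 ≈ 0.105359.
Under the Kimura two-parameter model, d = −½ ln(1 − 2P − Q) − ¼ ln(1 − 2Q).
1 − 2P − Q = 0.422343, giving −½ ln(0.422343) = 0.430969.
1 − 2Q = 0.789282, giving −¼ ln(0.789282) = 0.059158.
d = 0.430969 + 0.059158 = 0.490127.
Under a molecular clock d = 2μt, so t = d/(2μ) = 0.490127 / (2 × 9.9 × 10^-10) = 247.54 million years.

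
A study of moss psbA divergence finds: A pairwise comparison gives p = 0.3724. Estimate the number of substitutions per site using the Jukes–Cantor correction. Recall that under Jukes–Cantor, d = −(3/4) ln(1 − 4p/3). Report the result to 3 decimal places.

0.515

d = −(3/4) ln(1 − 4p/3) = −0.75 ln(1 − 0.496533) = −0.75 ln(0.503467)
  = −0.75 × (-0.686237) = 0.514678 substitutions/site.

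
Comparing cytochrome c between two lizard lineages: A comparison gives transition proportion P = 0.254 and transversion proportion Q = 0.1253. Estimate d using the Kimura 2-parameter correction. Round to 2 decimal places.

0.57

Under the Kimura two-parameter model, d = −½ ln(1 − 2P − Q) − ¼ ln(1 − 2Q).
1 − 2P − Q = 0.3667, giving −½ ln(0.3667) = 0.501606.
1 − 2Q = 0.7494, giving −¼ ln(0.7494) = 0.072121.
d = 0.501606 + 0.072121 = 0.573727.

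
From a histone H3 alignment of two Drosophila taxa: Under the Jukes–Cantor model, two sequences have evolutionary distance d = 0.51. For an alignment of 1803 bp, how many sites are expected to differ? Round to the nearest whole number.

Invert JC69: p = (3/4)(1 − e^(−4d/3)) = 0.75 × (1 − e^(-0.68)) = 0.75 × (1 − 0.506617) = 0.370037.
Expected differing sites = pL ≈ 0.370037 × 1803 = 667.176711 ≈ 667.

667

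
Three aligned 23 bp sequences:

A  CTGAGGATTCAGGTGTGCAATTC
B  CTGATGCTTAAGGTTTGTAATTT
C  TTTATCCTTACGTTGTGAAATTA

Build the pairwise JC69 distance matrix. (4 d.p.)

A–B: 6/23 sites differ → p ≈ 0.26087, d = −0.75 ln(1 − 0.347827) = 0.320584 ≈ 0.3206.
A–C: 10/23 sites differ → p ≈ 0.434783, d = −0.75 ln(1 − 0.579711) = 0.650110 ≈ 0.6501.
B–C: 8/23 sites differ → p ≈ 0.347826, d = −0.75 ln(1 − 0.463768) = 0.467391 ≈ 0.4674.

d(A,B) = 0.3206, d(A,C) = 0.6501, d(B,C) = 0.4674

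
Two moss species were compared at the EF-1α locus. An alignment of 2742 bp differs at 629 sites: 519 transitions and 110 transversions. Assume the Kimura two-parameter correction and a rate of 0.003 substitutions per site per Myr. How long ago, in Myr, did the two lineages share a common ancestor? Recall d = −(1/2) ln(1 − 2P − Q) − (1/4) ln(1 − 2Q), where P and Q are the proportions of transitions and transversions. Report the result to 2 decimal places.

P = 519/2742 ≈ 0.189278 and Q = 110/2742 ≈ 0.040117.
Under the Kimura two-parameter model, d = −½ ln(1 − 2P − Q) − ¼ ln(1 − 2Q).
1 − 2P − Q = 0.581327, giving −½ ln(0.581327) = 0.271221.
1 − 2Q = 0.919766, giving −¼ ln(0.919766) = 0.020909.
d = 0.271221 + 0.020909 = 0.292130.
Under a molecular clock d = 2μt, so t = d/(2μ) = 0.292130 / (2 × 0.003) = 48.69 Myr.

48.69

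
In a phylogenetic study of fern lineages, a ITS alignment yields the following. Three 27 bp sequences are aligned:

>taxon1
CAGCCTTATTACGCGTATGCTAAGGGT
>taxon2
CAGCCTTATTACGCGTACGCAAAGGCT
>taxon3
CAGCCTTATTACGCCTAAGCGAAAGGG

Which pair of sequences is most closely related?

taxon1 and taxon2

taxon1–taxon2: 3/27 differ, p = 0.111, d = 0.120.
taxon1–taxon3: 5/27 differ, p = 0.185, d = 0.213.
taxon2–taxon3: 6/27 differ, p = 0.222, d = 0.264.
The smallest distance is between taxon1 and taxon2.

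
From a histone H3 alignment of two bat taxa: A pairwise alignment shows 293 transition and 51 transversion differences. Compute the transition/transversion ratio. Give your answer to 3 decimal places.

R = 293/51 = 5.745098… ≈ 5.745 (to 3 d.p.).

5.745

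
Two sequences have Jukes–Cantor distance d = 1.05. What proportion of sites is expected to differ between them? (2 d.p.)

0.57

p = (3/4)(1 − e^(−4d/3)) = 0.75 × (1 − e^(-1.4)) = 0.75 × (1 − 0.246597) = 0.565052.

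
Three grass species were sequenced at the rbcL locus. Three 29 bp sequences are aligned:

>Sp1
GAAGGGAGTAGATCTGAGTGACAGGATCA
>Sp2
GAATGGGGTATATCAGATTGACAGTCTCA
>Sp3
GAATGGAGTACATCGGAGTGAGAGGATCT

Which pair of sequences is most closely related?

Sp1 and Sp3

Sp1–Sp2: 7/29 differ, p = 0.241, d = 0.291.
Sp1–Sp3: 5/29 differ, p = 0.172, d = 0.196.
Sp2–Sp3: 8/29 differ, p = 0.276, d = 0.344.
The smallest distance is between Sp1 and Sp3.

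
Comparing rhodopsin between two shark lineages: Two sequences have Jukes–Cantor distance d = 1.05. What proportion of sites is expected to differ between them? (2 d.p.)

p = (3/4)(1 − e^(−4d/3)) = 0.75 × (1 − e^(-1.4)) = 0.75 × (1 − 0.246597) = 0.565052.

0.57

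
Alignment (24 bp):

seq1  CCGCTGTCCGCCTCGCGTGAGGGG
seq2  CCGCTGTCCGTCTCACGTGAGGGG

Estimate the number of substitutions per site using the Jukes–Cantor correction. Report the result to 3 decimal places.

The sequences differ at 2 of 24 sites (11, 15), so p = 2/24 ≈ 0.083333.
d = −(3/4) ln(1 − 4p/3) = −0.75 ln(1 − 0.111111) = −0.75 ln(0.888889)
  = −0.75 × (-0.117783) = 0.088337 substitutions/site.

0.088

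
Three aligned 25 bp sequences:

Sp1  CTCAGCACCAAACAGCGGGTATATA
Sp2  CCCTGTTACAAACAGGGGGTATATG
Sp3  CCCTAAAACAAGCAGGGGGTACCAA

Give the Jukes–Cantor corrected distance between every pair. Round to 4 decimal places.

d(Sp1,Sp2) = 0.3505, d(Sp1,Sp3) = 0.5716, d(Sp2,Sp3) = 0.4172

Sp1–Sp2: 7/25 sites differ → p = 0.28, d = −0.75 ln(1 − 0.373333) = 0.350505 ≈ 0.3505.
Sp1–Sp3: 10/25 sites differ → p = 0.4, d = −0.75 ln(1 − 0.533333) = 0.571605 ≈ 0.5716.
Sp2–Sp3: 8/25 sites differ → p = 0.32, d = −0.75 ln(1 − 0.426667) = 0.417216 ≈ 0.4172.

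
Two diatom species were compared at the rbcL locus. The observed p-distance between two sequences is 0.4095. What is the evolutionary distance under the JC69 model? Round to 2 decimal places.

0.59

d = −(3/4) ln(1 − 4p/3) = −0.75 ln(1 − 0.546) = −0.75 ln(0.454)
  = −0.75 × (-0.789658) = 0.592244 substitutions/site.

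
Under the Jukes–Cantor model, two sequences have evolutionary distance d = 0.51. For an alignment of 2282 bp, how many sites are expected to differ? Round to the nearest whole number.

844

Invert JC69: p = (3/4)(1 − e^(−4d/3)) = 0.75 × (1 − e^(-0.68)) = 0.75 × (1 − 0.506617) = 0.370037.
Expected differing sites = pL ≈ 0.370037 × 2282 = 844.424434 ≈ 844.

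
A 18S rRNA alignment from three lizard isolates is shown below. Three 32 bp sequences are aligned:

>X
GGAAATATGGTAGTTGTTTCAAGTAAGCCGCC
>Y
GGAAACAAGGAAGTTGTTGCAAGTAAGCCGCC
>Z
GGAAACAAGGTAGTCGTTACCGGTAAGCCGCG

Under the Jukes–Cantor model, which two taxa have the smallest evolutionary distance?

X and Y

X–Y: 4/32 differ, p = 0.125, d = 0.137.
X–Z: 7/32 differ, p = 0.219, d = 0.259.
Y–Z: 6/32 differ, p = 0.188, d = 0.216.
The smallest distance is between X and Y.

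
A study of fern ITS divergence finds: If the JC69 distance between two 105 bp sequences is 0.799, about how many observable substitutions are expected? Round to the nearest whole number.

Invert JC69: p = (3/4)(1 − e^(−4d/3)) = 0.75 × (1 − e^(-1.065333)) = 0.75 × (1 − 0.344613) = 0.491540.
Expected differing sites = pL ≈ 0.491540 × 105 = 51.6117 ≈ 52.

52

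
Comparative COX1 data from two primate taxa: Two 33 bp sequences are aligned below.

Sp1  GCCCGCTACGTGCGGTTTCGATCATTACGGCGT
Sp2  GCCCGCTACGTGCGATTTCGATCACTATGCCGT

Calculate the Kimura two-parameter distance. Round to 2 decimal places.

Of 33 sites, 3 differences are transitions and 1 are transversions, so P = 3/33 ≈ 0.090909 and Q = 1/33 ≈ 0.030303.
Under the Kimura two-parameter model, d = −½ ln(1 − 2P − Q) − ¼ ln(1 − 2Q).
1 − 2P − Q = 0.787879, giving −½ ln(0.787879) = 0.119205.
1 − 2Q = 0.939394, giving −¼ ln(0.939394) = 0.015630.
d = 0.119205 + 0.015630 = 0.134835.

0.13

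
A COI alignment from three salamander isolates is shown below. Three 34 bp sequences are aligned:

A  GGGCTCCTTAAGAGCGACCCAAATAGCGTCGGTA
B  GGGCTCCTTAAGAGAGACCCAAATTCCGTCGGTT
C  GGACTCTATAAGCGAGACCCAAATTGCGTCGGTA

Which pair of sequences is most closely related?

A and B

A–B: 4/34 differ, p = 0.118, d = 0.128.
A–C: 6/34 differ, p = 0.176, d = 0.201.
B–C: 6/34 differ, p = 0.176, d = 0.201.
The smallest distance is between A and B.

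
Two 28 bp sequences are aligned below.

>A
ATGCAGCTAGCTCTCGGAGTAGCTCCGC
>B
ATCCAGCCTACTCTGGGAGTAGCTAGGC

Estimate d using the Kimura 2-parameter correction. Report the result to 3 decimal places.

0.304

Of 28 sites, 2 differences are transitions and 5 are transversions, so P = 2/28 ≈ 0.071429 and Q = 5/28 ≈ 0.178571.
Under the Kimura two-parameter model, d = −½ ln(1 − 2P − Q) − ¼ ln(1 − 2Q).
1 − 2P − Q = 0.678571, giving −½ ln(0.678571) = 0.193883.
1 − 2Q = 0.642858, giving −¼ ln(0.642858) = 0.110458.
d = 0.193883 + 0.110458 = 0.304341.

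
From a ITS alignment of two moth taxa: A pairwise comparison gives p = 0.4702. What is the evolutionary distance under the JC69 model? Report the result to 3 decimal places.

d = −(3/4) ln(1 − 4p/3) = −0.75 ln(1 − 0.626933) = −0.75 ln(0.373067)
  = −0.75 × (-0.985997) = 0.739498 substitutions/site.

0.739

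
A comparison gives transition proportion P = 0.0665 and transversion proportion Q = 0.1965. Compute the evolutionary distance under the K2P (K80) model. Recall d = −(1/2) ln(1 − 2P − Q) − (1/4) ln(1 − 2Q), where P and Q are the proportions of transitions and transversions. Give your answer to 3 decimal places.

Under the Kimura two-parameter model, d = −½ ln(1 − 2P − Q) − ¼ ln(1 − 2Q).
1 − 2P − Q = 0.6705, giving −½ ln(0.6705) = 0.199866.
1 − 2Q = 0.607, giving −¼ ln(0.607) = 0.124807.
d = 0.199866 + 0.124807 = 0.324673.

0.325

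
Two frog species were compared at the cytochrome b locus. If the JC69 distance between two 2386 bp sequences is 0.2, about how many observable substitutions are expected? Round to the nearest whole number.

Invert JC69: p = (3/4)(1 − e^(−4d/3)) = 0.75 × (1 − e^(-0.266667)) = 0.75 × (1 − 0.765928) = 0.175554.
Expected differing sites = pL ≈ 0.175554 × 2386 = 418.871844 ≈ 419.

419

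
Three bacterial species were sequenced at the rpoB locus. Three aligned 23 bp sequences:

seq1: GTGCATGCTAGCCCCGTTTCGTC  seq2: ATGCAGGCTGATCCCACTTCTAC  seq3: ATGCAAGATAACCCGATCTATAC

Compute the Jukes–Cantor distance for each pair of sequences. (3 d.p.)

seq1–seq2: 9/23 sites differ → p ≈ 0.391304, d = −0.75 ln(1 − 0.521739) = 0.553199 ≈ 0.553.
seq1–seq3: 10/23 sites differ → p ≈ 0.434783, d = −0.75 ln(1 − 0.579711) = 0.650110 ≈ 0.650.
seq2–seq3: 8/23 sites differ → p ≈ 0.347826, d = −0.75 ln(1 − 0.463768) = 0.467391 ≈ 0.467.

d(seq1,seq2) = 0.553, d(seq1,seq3) = 0.650, d(seq2,seq3) = 0.467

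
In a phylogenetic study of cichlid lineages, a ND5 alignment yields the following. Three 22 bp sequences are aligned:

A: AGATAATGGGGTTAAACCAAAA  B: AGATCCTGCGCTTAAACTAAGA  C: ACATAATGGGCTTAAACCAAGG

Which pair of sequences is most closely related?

A and C

A–B: 6/22 differ, p = 0.273, d = 0.339.
A–C: 4/22 differ, p = 0.182, d = 0.208.
B–C: 6/22 differ, p = 0.273, d = 0.339.
The smallest distance is between A and C.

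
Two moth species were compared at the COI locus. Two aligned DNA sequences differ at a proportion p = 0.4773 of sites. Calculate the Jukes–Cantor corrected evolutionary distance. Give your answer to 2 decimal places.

d = −(3/4) ln(1 − 4p/3) = −0.75 ln(1 − 0.6364) = −0.75 ln(0.3636)
  = −0.75 × (-1.011701) = 0.758776 substitutions/site.

0.76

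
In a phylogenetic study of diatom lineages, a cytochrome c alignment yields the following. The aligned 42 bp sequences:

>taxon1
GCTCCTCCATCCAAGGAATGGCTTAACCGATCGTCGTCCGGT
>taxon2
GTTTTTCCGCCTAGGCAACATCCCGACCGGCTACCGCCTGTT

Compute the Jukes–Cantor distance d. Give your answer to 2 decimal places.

The sequences differ at 22 of 42 sites, so p = 22/42 ≈ 0.52381.
d = −(3/4) ln(1 − 4p/3) = −0.75 ln(1 − 0.698413) = −0.75 ln(0.301587)
  = −0.75 × (-1.198697) = 0.899023 substitutions/site.

0.90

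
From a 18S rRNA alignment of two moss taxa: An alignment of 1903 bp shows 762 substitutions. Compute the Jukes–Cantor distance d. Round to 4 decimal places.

p = 762/1903 ≈ 0.40042.
d = −(3/4) ln(1 − 4p/3) = −0.75 ln(1 − 0.533893) = −0.75 ln(0.466107)
  = −0.75 × (-0.763340) = 0.572505 substitutions/site.

0.5725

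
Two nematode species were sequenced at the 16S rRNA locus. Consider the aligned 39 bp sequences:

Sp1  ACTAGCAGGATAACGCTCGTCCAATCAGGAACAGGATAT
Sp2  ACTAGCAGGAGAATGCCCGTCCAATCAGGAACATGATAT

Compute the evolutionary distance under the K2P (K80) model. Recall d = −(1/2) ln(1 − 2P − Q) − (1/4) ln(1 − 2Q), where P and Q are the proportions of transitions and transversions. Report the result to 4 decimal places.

0.1106

Of 39 sites, 2 differences are transitions and 2 are transversions, so P = 2/39 ≈ 0.051282 and Q = 2/39 ≈ 0.051282.
Under the Kimura two-parameter model, d = −½ ln(1 − 2P − Q) − ¼ ln(1 − 2Q).
1 − 2P − Q = 0.846154, giving −½ ln(0.846154) = 0.083527.
1 − 2Q = 0.897436, giving −¼ ln(0.897436) = 0.027053.
d = 0.083527 + 0.027053 = 0.110580.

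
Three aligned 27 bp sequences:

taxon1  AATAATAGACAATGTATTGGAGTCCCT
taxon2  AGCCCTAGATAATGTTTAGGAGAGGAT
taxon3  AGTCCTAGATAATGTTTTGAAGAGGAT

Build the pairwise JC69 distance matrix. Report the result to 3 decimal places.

d(taxon1,taxon2) = 0.588, d(taxon1,taxon3) = 0.511, d(taxon2,taxon3) = 0.120

taxon1–taxon2: 11/27 sites differ → p ≈ 0.407407, d = −0.75 ln(1 − 0.543209) = 0.587647 ≈ 0.588.
taxon1–taxon3: 10/27 sites differ → p ≈ 0.37037, d = −0.75 ln(1 − 0.493827) = 0.510658 ≈ 0.511.
taxon2–taxon3: 3/27 sites differ → p ≈ 0.111111, d = −0.75 ln(1 − 0.148148) = 0.120257 ≈ 0.120.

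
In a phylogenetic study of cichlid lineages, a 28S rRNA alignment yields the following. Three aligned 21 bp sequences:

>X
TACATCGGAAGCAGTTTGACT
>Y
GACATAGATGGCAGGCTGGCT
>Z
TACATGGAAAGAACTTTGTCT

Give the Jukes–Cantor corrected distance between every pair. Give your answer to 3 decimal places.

d(X,Y) = 0.532, d(X,Z) = 0.286, d(Y,Z) = 0.635

X–Y: 8/21 sites differ → p ≈ 0.380952, d = −0.75 ln(1 − 0.507936) = 0.531860 ≈ 0.532.
X–Z: 5/21 sites differ → p ≈ 0.238095, d = −0.75 ln(1 − 0.31746) = 0.286451 ≈ 0.286.
Y–Z: 9/21 sites differ → p ≈ 0.428571, d = −0.75 ln(1 − 0.571428) = 0.635472 ≈ 0.635.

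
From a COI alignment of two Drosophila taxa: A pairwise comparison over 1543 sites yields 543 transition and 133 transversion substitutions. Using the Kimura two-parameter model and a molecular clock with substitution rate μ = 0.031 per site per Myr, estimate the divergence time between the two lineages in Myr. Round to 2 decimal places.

P = 543/1543 ≈ 0.351912 and Q = 133/1543 ≈ 0.086196.
Under the Kimura two-parameter model, d = −½ ln(1 − 2P − Q) − ¼ ln(1 − 2Q).
1 − 2P − Q = 0.20998, giving −½ ln(0.20998) = 0.780371.
1 − 2Q = 0.827608, giving −¼ ln(0.827608) = 0.047304.
d = 0.780371 + 0.047304 = 0.827675.
Under a molecular clock d = 2μt, so t = d/(2μ) = 0.827675 / (2 × 0.031) = 13.35 Myr.

13.35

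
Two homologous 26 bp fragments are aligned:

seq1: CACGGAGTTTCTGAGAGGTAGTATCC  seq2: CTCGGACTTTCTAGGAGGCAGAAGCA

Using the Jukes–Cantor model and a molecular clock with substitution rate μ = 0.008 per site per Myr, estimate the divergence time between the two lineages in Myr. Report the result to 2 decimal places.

The sequences differ at 8 of 26 sites (2, 7, 13, 14, 19, 22, 24, 26), so p = 8/26 ≈ 0.307692.
d = −(3/4) ln(1 − 4p/3) = −0.75 ln(1 − 0.410256) = −0.75 ln(0.589744)
  = −0.75 × (-0.528067) = 0.396050 substitutions/site.
Under a molecular clock d = 2μt, so t = d/(2μ) = 0.396050 / (2 × 0.008) = 24.75 Myr.

24.75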